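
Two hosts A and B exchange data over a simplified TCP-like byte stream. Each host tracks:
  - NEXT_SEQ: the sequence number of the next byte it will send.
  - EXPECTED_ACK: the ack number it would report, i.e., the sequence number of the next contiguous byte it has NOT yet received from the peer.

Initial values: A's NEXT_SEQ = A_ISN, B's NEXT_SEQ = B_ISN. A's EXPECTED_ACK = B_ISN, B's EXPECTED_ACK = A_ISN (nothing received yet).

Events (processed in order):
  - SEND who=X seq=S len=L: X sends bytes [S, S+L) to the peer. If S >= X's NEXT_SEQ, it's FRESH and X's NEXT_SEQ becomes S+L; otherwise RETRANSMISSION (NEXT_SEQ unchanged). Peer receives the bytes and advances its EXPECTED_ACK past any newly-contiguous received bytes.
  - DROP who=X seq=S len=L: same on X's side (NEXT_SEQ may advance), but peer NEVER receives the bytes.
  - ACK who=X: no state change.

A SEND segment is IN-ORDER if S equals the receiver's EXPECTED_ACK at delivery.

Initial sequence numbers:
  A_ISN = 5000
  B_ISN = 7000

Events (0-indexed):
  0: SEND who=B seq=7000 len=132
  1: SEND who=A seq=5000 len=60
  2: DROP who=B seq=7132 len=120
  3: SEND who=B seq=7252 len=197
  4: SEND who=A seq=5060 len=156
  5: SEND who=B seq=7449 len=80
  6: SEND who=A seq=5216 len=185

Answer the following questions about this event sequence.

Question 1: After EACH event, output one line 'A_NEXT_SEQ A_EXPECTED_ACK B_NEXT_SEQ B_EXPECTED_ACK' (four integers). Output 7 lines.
5000 7132 7132 5000
5060 7132 7132 5060
5060 7132 7252 5060
5060 7132 7449 5060
5216 7132 7449 5216
5216 7132 7529 5216
5401 7132 7529 5401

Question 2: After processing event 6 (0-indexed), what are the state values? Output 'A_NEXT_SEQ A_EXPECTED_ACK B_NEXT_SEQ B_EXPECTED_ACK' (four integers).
After event 0: A_seq=5000 A_ack=7132 B_seq=7132 B_ack=5000
After event 1: A_seq=5060 A_ack=7132 B_seq=7132 B_ack=5060
After event 2: A_seq=5060 A_ack=7132 B_seq=7252 B_ack=5060
After event 3: A_seq=5060 A_ack=7132 B_seq=7449 B_ack=5060
After event 4: A_seq=5216 A_ack=7132 B_seq=7449 B_ack=5216
After event 5: A_seq=5216 A_ack=7132 B_seq=7529 B_ack=5216
After event 6: A_seq=5401 A_ack=7132 B_seq=7529 B_ack=5401

5401 7132 7529 5401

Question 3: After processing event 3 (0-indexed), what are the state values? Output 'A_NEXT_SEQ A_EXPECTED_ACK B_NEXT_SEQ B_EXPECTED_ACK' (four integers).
After event 0: A_seq=5000 A_ack=7132 B_seq=7132 B_ack=5000
After event 1: A_seq=5060 A_ack=7132 B_seq=7132 B_ack=5060
After event 2: A_seq=5060 A_ack=7132 B_seq=7252 B_ack=5060
After event 3: A_seq=5060 A_ack=7132 B_seq=7449 B_ack=5060

5060 7132 7449 5060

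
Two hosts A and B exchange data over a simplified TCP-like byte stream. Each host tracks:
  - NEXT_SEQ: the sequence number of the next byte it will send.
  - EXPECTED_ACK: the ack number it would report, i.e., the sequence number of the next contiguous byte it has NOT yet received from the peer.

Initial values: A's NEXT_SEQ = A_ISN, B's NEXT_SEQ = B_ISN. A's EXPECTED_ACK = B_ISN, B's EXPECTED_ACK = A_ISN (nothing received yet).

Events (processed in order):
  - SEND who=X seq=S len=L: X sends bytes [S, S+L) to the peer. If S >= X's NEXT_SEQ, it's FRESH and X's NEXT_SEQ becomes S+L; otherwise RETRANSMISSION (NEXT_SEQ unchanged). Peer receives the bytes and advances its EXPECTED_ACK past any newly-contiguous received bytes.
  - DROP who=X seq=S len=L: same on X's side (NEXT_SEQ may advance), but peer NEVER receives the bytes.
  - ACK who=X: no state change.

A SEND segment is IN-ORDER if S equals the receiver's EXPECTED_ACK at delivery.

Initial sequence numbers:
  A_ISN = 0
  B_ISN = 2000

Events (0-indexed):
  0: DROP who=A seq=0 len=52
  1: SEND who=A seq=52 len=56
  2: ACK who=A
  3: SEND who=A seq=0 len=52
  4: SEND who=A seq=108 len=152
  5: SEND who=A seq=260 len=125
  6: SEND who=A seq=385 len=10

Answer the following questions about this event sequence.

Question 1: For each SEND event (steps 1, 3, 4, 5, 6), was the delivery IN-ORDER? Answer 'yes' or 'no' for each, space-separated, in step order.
Step 1: SEND seq=52 -> out-of-order
Step 3: SEND seq=0 -> in-order
Step 4: SEND seq=108 -> in-order
Step 5: SEND seq=260 -> in-order
Step 6: SEND seq=385 -> in-order

Answer: no yes yes yes yes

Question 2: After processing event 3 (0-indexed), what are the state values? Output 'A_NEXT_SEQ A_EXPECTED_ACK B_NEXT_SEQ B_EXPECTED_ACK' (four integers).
After event 0: A_seq=52 A_ack=2000 B_seq=2000 B_ack=0
After event 1: A_seq=108 A_ack=2000 B_seq=2000 B_ack=0
After event 2: A_seq=108 A_ack=2000 B_seq=2000 B_ack=0
After event 3: A_seq=108 A_ack=2000 B_seq=2000 B_ack=108

108 2000 2000 108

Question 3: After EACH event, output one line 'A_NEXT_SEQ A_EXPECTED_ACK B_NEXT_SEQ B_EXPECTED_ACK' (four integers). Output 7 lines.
52 2000 2000 0
108 2000 2000 0
108 2000 2000 0
108 2000 2000 108
260 2000 2000 260
385 2000 2000 385
395 2000 2000 395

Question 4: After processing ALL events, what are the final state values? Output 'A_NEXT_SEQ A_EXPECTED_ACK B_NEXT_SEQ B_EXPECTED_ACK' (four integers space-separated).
After event 0: A_seq=52 A_ack=2000 B_seq=2000 B_ack=0
After event 1: A_seq=108 A_ack=2000 B_seq=2000 B_ack=0
After event 2: A_seq=108 A_ack=2000 B_seq=2000 B_ack=0
After event 3: A_seq=108 A_ack=2000 B_seq=2000 B_ack=108
After event 4: A_seq=260 A_ack=2000 B_seq=2000 B_ack=260
After event 5: A_seq=385 A_ack=2000 B_seq=2000 B_ack=385
After event 6: A_seq=395 A_ack=2000 B_seq=2000 B_ack=395

Answer: 395 2000 2000 395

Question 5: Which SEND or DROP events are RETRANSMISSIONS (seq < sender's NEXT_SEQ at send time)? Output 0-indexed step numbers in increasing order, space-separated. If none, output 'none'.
Step 0: DROP seq=0 -> fresh
Step 1: SEND seq=52 -> fresh
Step 3: SEND seq=0 -> retransmit
Step 4: SEND seq=108 -> fresh
Step 5: SEND seq=260 -> fresh
Step 6: SEND seq=385 -> fresh

Answer: 3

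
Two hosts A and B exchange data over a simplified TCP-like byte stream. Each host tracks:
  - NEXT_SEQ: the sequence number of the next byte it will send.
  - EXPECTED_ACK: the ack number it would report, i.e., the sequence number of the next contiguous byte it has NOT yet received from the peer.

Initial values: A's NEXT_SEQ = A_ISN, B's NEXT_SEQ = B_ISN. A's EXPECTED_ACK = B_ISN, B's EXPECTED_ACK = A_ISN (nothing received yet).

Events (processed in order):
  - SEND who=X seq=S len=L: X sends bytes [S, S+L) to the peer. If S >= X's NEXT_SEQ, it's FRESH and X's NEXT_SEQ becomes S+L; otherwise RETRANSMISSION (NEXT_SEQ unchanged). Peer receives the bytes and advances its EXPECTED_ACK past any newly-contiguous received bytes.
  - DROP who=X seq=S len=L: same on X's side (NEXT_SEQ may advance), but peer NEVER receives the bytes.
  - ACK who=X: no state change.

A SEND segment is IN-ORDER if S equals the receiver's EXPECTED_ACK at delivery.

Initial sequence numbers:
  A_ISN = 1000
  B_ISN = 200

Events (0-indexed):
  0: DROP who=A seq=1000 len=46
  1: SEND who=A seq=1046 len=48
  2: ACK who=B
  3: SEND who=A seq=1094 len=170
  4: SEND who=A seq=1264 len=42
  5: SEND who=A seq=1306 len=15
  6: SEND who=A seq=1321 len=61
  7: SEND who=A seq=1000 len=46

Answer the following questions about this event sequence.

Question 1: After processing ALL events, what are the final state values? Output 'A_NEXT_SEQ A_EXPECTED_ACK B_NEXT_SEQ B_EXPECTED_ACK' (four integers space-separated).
After event 0: A_seq=1046 A_ack=200 B_seq=200 B_ack=1000
After event 1: A_seq=1094 A_ack=200 B_seq=200 B_ack=1000
After event 2: A_seq=1094 A_ack=200 B_seq=200 B_ack=1000
After event 3: A_seq=1264 A_ack=200 B_seq=200 B_ack=1000
After event 4: A_seq=1306 A_ack=200 B_seq=200 B_ack=1000
After event 5: A_seq=1321 A_ack=200 B_seq=200 B_ack=1000
After event 6: A_seq=1382 A_ack=200 B_seq=200 B_ack=1000
After event 7: A_seq=1382 A_ack=200 B_seq=200 B_ack=1382

Answer: 1382 200 200 1382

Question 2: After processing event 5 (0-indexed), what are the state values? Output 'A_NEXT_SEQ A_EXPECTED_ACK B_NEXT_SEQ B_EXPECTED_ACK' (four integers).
After event 0: A_seq=1046 A_ack=200 B_seq=200 B_ack=1000
After event 1: A_seq=1094 A_ack=200 B_seq=200 B_ack=1000
After event 2: A_seq=1094 A_ack=200 B_seq=200 B_ack=1000
After event 3: A_seq=1264 A_ack=200 B_seq=200 B_ack=1000
After event 4: A_seq=1306 A_ack=200 B_seq=200 B_ack=1000
After event 5: A_seq=1321 A_ack=200 B_seq=200 B_ack=1000

1321 200 200 1000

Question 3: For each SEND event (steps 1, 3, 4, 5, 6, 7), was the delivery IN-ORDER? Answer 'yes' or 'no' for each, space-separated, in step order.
Answer: no no no no no yes

Derivation:
Step 1: SEND seq=1046 -> out-of-order
Step 3: SEND seq=1094 -> out-of-order
Step 4: SEND seq=1264 -> out-of-order
Step 5: SEND seq=1306 -> out-of-order
Step 6: SEND seq=1321 -> out-of-order
Step 7: SEND seq=1000 -> in-order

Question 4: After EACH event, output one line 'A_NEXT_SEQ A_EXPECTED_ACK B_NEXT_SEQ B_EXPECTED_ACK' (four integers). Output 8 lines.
1046 200 200 1000
1094 200 200 1000
1094 200 200 1000
1264 200 200 1000
1306 200 200 1000
1321 200 200 1000
1382 200 200 1000
1382 200 200 1382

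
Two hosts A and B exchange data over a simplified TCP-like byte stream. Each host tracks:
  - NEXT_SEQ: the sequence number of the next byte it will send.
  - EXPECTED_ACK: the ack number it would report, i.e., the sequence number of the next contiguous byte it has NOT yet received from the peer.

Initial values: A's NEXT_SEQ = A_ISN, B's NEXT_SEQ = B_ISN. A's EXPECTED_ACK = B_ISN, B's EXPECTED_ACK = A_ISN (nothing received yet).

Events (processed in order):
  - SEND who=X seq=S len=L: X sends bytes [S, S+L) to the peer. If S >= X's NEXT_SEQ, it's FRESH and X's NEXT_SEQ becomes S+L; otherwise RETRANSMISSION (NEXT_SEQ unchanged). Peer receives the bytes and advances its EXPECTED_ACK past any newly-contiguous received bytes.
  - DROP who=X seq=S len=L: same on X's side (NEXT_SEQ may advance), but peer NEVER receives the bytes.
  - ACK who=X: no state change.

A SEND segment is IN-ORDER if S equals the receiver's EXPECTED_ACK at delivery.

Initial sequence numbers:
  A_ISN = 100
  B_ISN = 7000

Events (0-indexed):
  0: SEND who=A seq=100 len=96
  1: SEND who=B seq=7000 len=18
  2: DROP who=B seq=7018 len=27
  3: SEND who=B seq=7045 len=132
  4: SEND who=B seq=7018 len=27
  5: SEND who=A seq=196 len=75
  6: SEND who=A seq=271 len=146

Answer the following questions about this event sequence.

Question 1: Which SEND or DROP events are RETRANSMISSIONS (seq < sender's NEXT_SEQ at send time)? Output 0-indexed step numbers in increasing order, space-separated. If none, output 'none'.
Answer: 4

Derivation:
Step 0: SEND seq=100 -> fresh
Step 1: SEND seq=7000 -> fresh
Step 2: DROP seq=7018 -> fresh
Step 3: SEND seq=7045 -> fresh
Step 4: SEND seq=7018 -> retransmit
Step 5: SEND seq=196 -> fresh
Step 6: SEND seq=271 -> fresh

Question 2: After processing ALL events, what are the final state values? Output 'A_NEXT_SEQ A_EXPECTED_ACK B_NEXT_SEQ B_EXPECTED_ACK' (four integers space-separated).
Answer: 417 7177 7177 417

Derivation:
After event 0: A_seq=196 A_ack=7000 B_seq=7000 B_ack=196
After event 1: A_seq=196 A_ack=7018 B_seq=7018 B_ack=196
After event 2: A_seq=196 A_ack=7018 B_seq=7045 B_ack=196
After event 3: A_seq=196 A_ack=7018 B_seq=7177 B_ack=196
After event 4: A_seq=196 A_ack=7177 B_seq=7177 B_ack=196
After event 5: A_seq=271 A_ack=7177 B_seq=7177 B_ack=271
After event 6: A_seq=417 A_ack=7177 B_seq=7177 B_ack=417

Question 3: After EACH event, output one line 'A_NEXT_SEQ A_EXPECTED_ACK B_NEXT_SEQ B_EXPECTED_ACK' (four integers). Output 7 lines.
196 7000 7000 196
196 7018 7018 196
196 7018 7045 196
196 7018 7177 196
196 7177 7177 196
271 7177 7177 271
417 7177 7177 417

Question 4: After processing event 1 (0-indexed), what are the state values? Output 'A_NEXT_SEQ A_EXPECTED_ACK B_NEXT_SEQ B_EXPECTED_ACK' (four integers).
After event 0: A_seq=196 A_ack=7000 B_seq=7000 B_ack=196
After event 1: A_seq=196 A_ack=7018 B_seq=7018 B_ack=196

196 7018 7018 196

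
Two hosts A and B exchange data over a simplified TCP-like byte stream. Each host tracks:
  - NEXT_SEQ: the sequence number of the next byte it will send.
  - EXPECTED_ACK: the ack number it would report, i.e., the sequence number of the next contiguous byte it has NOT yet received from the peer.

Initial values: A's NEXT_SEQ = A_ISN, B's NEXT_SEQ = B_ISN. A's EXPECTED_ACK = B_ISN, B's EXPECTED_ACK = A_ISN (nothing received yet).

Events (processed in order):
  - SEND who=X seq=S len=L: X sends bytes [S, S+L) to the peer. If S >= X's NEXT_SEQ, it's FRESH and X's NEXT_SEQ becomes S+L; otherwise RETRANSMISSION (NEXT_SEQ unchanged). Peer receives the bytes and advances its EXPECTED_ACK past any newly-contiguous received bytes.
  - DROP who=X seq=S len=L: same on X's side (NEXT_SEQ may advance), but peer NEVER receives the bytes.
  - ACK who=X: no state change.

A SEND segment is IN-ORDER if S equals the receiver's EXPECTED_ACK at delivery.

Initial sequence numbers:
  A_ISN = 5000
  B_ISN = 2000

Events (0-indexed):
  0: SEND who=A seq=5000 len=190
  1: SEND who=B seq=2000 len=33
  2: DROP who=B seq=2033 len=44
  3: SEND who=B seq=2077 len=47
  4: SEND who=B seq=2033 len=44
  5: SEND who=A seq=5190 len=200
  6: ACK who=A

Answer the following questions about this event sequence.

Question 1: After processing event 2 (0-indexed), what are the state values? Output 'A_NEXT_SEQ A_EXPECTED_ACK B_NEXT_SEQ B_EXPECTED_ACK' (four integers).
After event 0: A_seq=5190 A_ack=2000 B_seq=2000 B_ack=5190
After event 1: A_seq=5190 A_ack=2033 B_seq=2033 B_ack=5190
After event 2: A_seq=5190 A_ack=2033 B_seq=2077 B_ack=5190

5190 2033 2077 5190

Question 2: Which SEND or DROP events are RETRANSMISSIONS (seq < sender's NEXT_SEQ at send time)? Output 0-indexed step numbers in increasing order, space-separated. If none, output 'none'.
Answer: 4

Derivation:
Step 0: SEND seq=5000 -> fresh
Step 1: SEND seq=2000 -> fresh
Step 2: DROP seq=2033 -> fresh
Step 3: SEND seq=2077 -> fresh
Step 4: SEND seq=2033 -> retransmit
Step 5: SEND seq=5190 -> fresh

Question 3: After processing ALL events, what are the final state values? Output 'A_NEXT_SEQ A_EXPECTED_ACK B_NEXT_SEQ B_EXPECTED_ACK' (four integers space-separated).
After event 0: A_seq=5190 A_ack=2000 B_seq=2000 B_ack=5190
After event 1: A_seq=5190 A_ack=2033 B_seq=2033 B_ack=5190
After event 2: A_seq=5190 A_ack=2033 B_seq=2077 B_ack=5190
After event 3: A_seq=5190 A_ack=2033 B_seq=2124 B_ack=5190
After event 4: A_seq=5190 A_ack=2124 B_seq=2124 B_ack=5190
After event 5: A_seq=5390 A_ack=2124 B_seq=2124 B_ack=5390
After event 6: A_seq=5390 A_ack=2124 B_seq=2124 B_ack=5390

Answer: 5390 2124 2124 5390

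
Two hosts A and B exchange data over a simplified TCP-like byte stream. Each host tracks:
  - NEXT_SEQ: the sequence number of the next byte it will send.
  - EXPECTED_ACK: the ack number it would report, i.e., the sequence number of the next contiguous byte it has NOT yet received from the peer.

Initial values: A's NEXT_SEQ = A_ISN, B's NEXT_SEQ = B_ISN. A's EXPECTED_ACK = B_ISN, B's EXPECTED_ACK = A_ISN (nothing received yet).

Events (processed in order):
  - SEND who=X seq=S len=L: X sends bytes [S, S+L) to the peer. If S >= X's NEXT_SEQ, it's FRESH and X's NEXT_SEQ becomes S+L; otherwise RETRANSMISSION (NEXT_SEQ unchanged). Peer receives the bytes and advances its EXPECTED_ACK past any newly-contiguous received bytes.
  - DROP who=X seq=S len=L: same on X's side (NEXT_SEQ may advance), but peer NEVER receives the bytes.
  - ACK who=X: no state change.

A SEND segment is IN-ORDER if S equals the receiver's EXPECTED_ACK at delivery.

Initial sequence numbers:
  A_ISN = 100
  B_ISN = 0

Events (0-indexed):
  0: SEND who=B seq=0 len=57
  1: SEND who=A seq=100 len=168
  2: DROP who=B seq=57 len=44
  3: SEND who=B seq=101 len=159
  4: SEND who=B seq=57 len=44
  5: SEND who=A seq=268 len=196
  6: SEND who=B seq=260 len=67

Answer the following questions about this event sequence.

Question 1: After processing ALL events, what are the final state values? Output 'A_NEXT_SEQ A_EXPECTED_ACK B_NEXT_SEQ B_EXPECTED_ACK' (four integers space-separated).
Answer: 464 327 327 464

Derivation:
After event 0: A_seq=100 A_ack=57 B_seq=57 B_ack=100
After event 1: A_seq=268 A_ack=57 B_seq=57 B_ack=268
After event 2: A_seq=268 A_ack=57 B_seq=101 B_ack=268
After event 3: A_seq=268 A_ack=57 B_seq=260 B_ack=268
After event 4: A_seq=268 A_ack=260 B_seq=260 B_ack=268
After event 5: A_seq=464 A_ack=260 B_seq=260 B_ack=464
After event 6: A_seq=464 A_ack=327 B_seq=327 B_ack=464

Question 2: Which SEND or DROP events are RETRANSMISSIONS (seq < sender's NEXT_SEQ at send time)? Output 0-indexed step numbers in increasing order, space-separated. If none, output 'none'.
Answer: 4

Derivation:
Step 0: SEND seq=0 -> fresh
Step 1: SEND seq=100 -> fresh
Step 2: DROP seq=57 -> fresh
Step 3: SEND seq=101 -> fresh
Step 4: SEND seq=57 -> retransmit
Step 5: SEND seq=268 -> fresh
Step 6: SEND seq=260 -> fresh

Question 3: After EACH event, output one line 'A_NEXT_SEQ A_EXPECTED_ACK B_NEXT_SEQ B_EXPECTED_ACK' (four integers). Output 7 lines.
100 57 57 100
268 57 57 268
268 57 101 268
268 57 260 268
268 260 260 268
464 260 260 464
464 327 327 464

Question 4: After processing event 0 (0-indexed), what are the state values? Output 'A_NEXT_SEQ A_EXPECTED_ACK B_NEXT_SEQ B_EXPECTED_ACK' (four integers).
After event 0: A_seq=100 A_ack=57 B_seq=57 B_ack=100

100 57 57 100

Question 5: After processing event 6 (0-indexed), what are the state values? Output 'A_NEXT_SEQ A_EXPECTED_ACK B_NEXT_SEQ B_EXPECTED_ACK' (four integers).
After event 0: A_seq=100 A_ack=57 B_seq=57 B_ack=100
After event 1: A_seq=268 A_ack=57 B_seq=57 B_ack=268
After event 2: A_seq=268 A_ack=57 B_seq=101 B_ack=268
After event 3: A_seq=268 A_ack=57 B_seq=260 B_ack=268
After event 4: A_seq=268 A_ack=260 B_seq=260 B_ack=268
After event 5: A_seq=464 A_ack=260 B_seq=260 B_ack=464
After event 6: A_seq=464 A_ack=327 B_seq=327 B_ack=464

464 327 327 464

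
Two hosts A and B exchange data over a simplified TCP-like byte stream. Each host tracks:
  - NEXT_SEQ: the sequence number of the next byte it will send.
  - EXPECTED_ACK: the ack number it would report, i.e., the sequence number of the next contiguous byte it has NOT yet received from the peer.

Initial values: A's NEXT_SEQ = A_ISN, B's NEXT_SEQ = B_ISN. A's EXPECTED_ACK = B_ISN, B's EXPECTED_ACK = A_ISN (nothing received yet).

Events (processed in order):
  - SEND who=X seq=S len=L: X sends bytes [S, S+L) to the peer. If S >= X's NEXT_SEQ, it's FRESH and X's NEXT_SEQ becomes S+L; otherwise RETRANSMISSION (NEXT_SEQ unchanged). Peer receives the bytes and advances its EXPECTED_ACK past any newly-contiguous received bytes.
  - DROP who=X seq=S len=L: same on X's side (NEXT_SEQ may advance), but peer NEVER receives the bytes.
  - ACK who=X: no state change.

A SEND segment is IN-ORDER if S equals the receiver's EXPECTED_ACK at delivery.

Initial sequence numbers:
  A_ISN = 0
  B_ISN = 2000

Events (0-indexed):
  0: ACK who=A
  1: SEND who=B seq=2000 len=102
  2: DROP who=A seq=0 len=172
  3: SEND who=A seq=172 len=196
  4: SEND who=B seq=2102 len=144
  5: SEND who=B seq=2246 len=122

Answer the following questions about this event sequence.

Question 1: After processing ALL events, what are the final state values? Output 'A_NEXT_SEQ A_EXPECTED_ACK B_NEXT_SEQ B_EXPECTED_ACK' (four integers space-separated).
Answer: 368 2368 2368 0

Derivation:
After event 0: A_seq=0 A_ack=2000 B_seq=2000 B_ack=0
After event 1: A_seq=0 A_ack=2102 B_seq=2102 B_ack=0
After event 2: A_seq=172 A_ack=2102 B_seq=2102 B_ack=0
After event 3: A_seq=368 A_ack=2102 B_seq=2102 B_ack=0
After event 4: A_seq=368 A_ack=2246 B_seq=2246 B_ack=0
After event 5: A_seq=368 A_ack=2368 B_seq=2368 B_ack=0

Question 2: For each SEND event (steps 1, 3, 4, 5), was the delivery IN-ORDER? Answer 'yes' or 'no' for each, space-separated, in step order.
Answer: yes no yes yes

Derivation:
Step 1: SEND seq=2000 -> in-order
Step 3: SEND seq=172 -> out-of-order
Step 4: SEND seq=2102 -> in-order
Step 5: SEND seq=2246 -> in-order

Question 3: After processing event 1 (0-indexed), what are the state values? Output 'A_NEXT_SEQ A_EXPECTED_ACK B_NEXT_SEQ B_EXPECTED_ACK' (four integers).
After event 0: A_seq=0 A_ack=2000 B_seq=2000 B_ack=0
After event 1: A_seq=0 A_ack=2102 B_seq=2102 B_ack=0

0 2102 2102 0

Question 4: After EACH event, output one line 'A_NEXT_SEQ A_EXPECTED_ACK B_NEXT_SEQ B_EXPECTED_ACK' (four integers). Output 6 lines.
0 2000 2000 0
0 2102 2102 0
172 2102 2102 0
368 2102 2102 0
368 2246 2246 0
368 2368 2368 0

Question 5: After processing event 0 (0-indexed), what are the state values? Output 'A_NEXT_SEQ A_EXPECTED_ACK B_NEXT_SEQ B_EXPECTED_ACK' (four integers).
After event 0: A_seq=0 A_ack=2000 B_seq=2000 B_ack=0

0 2000 2000 0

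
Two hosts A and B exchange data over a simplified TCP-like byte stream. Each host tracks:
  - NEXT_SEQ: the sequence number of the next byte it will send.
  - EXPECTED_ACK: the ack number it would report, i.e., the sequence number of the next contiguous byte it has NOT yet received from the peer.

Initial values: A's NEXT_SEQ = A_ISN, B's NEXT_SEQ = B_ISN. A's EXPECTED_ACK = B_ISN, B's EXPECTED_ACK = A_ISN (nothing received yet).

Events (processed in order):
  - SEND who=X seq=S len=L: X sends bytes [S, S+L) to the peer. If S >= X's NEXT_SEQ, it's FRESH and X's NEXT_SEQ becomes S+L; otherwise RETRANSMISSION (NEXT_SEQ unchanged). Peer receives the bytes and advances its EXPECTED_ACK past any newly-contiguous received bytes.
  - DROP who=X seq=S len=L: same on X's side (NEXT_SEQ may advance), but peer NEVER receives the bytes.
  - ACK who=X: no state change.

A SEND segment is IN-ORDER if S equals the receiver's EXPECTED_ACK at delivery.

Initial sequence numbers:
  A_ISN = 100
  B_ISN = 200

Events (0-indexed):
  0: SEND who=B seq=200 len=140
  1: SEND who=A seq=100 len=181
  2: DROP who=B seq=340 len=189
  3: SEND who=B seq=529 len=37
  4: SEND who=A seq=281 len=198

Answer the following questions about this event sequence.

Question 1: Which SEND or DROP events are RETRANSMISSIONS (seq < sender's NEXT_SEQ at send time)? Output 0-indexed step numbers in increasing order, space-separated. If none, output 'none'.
Answer: none

Derivation:
Step 0: SEND seq=200 -> fresh
Step 1: SEND seq=100 -> fresh
Step 2: DROP seq=340 -> fresh
Step 3: SEND seq=529 -> fresh
Step 4: SEND seq=281 -> fresh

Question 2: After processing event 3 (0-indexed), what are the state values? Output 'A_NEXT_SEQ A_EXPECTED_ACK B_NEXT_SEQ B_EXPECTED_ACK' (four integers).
After event 0: A_seq=100 A_ack=340 B_seq=340 B_ack=100
After event 1: A_seq=281 A_ack=340 B_seq=340 B_ack=281
After event 2: A_seq=281 A_ack=340 B_seq=529 B_ack=281
After event 3: A_seq=281 A_ack=340 B_seq=566 B_ack=281

281 340 566 281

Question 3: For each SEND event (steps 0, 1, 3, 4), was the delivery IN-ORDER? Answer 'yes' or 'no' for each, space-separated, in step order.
Answer: yes yes no yes

Derivation:
Step 0: SEND seq=200 -> in-order
Step 1: SEND seq=100 -> in-order
Step 3: SEND seq=529 -> out-of-order
Step 4: SEND seq=281 -> in-order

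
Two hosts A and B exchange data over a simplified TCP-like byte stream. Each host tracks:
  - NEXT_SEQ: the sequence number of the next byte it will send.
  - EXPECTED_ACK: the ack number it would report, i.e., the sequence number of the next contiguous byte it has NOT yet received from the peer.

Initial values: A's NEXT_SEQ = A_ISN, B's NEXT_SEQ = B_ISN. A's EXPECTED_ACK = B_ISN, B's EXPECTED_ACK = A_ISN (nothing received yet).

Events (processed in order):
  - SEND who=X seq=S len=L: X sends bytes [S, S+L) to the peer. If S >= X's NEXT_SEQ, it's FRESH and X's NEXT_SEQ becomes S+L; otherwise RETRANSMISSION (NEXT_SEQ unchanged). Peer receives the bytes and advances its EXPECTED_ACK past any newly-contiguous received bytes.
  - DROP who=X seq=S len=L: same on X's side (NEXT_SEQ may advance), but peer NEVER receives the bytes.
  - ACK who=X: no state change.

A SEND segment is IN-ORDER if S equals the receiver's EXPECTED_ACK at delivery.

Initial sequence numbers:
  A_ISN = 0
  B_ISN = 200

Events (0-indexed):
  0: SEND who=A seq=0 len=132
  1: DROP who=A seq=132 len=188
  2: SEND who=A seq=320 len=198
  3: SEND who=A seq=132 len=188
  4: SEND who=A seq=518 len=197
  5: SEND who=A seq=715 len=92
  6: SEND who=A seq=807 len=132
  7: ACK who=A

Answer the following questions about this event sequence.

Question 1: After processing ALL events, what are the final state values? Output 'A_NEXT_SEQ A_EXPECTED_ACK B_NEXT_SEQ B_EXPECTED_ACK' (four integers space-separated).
After event 0: A_seq=132 A_ack=200 B_seq=200 B_ack=132
After event 1: A_seq=320 A_ack=200 B_seq=200 B_ack=132
After event 2: A_seq=518 A_ack=200 B_seq=200 B_ack=132
After event 3: A_seq=518 A_ack=200 B_seq=200 B_ack=518
After event 4: A_seq=715 A_ack=200 B_seq=200 B_ack=715
After event 5: A_seq=807 A_ack=200 B_seq=200 B_ack=807
After event 6: A_seq=939 A_ack=200 B_seq=200 B_ack=939
After event 7: A_seq=939 A_ack=200 B_seq=200 B_ack=939

Answer: 939 200 200 939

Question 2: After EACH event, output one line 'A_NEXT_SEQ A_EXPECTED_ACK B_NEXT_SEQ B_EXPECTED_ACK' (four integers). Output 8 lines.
132 200 200 132
320 200 200 132
518 200 200 132
518 200 200 518
715 200 200 715
807 200 200 807
939 200 200 939
939 200 200 939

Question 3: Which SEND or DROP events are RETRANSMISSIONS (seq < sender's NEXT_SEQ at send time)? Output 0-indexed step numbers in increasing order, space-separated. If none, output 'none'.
Answer: 3

Derivation:
Step 0: SEND seq=0 -> fresh
Step 1: DROP seq=132 -> fresh
Step 2: SEND seq=320 -> fresh
Step 3: SEND seq=132 -> retransmit
Step 4: SEND seq=518 -> fresh
Step 5: SEND seq=715 -> fresh
Step 6: SEND seq=807 -> fresh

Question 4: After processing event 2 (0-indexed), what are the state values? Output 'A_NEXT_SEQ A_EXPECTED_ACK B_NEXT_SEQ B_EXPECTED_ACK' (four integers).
After event 0: A_seq=132 A_ack=200 B_seq=200 B_ack=132
After event 1: A_seq=320 A_ack=200 B_seq=200 B_ack=132
After event 2: A_seq=518 A_ack=200 B_seq=200 B_ack=132

518 200 200 132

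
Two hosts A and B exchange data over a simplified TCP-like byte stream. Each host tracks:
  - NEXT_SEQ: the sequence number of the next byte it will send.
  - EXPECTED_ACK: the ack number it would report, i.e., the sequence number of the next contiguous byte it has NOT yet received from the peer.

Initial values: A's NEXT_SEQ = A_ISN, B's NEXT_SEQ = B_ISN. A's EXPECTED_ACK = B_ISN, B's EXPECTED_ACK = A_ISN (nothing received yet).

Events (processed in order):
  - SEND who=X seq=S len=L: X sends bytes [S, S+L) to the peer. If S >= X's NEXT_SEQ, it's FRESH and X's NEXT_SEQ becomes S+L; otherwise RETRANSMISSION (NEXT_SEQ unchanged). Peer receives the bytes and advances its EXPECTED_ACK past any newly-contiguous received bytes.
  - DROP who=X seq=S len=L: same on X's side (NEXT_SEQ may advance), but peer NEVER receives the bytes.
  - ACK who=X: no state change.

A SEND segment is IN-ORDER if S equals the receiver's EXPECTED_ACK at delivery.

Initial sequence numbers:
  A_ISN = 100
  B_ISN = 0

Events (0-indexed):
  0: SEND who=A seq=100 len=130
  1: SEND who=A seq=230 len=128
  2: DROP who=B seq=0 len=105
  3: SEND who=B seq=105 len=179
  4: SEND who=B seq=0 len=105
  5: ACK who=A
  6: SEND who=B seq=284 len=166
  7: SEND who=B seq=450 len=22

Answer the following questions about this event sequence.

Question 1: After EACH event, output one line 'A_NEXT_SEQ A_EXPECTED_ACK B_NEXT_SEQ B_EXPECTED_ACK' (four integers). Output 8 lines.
230 0 0 230
358 0 0 358
358 0 105 358
358 0 284 358
358 284 284 358
358 284 284 358
358 450 450 358
358 472 472 358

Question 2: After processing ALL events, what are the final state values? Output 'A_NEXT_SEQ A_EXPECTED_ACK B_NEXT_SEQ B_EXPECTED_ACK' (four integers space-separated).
After event 0: A_seq=230 A_ack=0 B_seq=0 B_ack=230
After event 1: A_seq=358 A_ack=0 B_seq=0 B_ack=358
After event 2: A_seq=358 A_ack=0 B_seq=105 B_ack=358
After event 3: A_seq=358 A_ack=0 B_seq=284 B_ack=358
After event 4: A_seq=358 A_ack=284 B_seq=284 B_ack=358
After event 5: A_seq=358 A_ack=284 B_seq=284 B_ack=358
After event 6: A_seq=358 A_ack=450 B_seq=450 B_ack=358
After event 7: A_seq=358 A_ack=472 B_seq=472 B_ack=358

Answer: 358 472 472 358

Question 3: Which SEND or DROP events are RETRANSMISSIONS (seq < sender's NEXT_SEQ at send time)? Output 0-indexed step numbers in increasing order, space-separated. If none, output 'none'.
Answer: 4

Derivation:
Step 0: SEND seq=100 -> fresh
Step 1: SEND seq=230 -> fresh
Step 2: DROP seq=0 -> fresh
Step 3: SEND seq=105 -> fresh
Step 4: SEND seq=0 -> retransmit
Step 6: SEND seq=284 -> fresh
Step 7: SEND seq=450 -> fresh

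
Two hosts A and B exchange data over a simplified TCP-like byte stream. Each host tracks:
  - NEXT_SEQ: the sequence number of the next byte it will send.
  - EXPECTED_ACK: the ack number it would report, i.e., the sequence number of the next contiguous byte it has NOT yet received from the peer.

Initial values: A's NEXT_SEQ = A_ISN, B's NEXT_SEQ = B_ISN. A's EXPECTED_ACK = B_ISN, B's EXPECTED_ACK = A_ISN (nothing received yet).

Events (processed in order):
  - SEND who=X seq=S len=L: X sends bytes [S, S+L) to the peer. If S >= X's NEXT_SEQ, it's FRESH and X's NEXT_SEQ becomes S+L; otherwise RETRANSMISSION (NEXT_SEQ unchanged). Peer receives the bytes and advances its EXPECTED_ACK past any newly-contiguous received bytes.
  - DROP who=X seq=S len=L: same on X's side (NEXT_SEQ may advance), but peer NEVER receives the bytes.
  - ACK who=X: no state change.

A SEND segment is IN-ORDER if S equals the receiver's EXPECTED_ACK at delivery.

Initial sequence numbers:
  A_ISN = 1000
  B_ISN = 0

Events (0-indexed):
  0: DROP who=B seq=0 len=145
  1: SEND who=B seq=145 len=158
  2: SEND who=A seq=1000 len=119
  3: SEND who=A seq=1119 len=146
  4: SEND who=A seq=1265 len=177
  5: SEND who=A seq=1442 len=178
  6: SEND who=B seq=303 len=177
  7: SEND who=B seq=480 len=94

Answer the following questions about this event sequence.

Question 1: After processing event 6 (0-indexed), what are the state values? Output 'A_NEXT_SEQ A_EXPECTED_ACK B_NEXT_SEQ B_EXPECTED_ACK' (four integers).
After event 0: A_seq=1000 A_ack=0 B_seq=145 B_ack=1000
After event 1: A_seq=1000 A_ack=0 B_seq=303 B_ack=1000
After event 2: A_seq=1119 A_ack=0 B_seq=303 B_ack=1119
After event 3: A_seq=1265 A_ack=0 B_seq=303 B_ack=1265
After event 4: A_seq=1442 A_ack=0 B_seq=303 B_ack=1442
After event 5: A_seq=1620 A_ack=0 B_seq=303 B_ack=1620
After event 6: A_seq=1620 A_ack=0 B_seq=480 B_ack=1620

1620 0 480 1620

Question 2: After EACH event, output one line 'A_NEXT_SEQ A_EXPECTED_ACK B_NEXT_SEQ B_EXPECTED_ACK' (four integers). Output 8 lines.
1000 0 145 1000
1000 0 303 1000
1119 0 303 1119
1265 0 303 1265
1442 0 303 1442
1620 0 303 1620
1620 0 480 1620
1620 0 574 1620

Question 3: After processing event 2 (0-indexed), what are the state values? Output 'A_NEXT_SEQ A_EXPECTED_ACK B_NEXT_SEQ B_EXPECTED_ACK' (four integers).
After event 0: A_seq=1000 A_ack=0 B_seq=145 B_ack=1000
After event 1: A_seq=1000 A_ack=0 B_seq=303 B_ack=1000
After event 2: A_seq=1119 A_ack=0 B_seq=303 B_ack=1119

1119 0 303 1119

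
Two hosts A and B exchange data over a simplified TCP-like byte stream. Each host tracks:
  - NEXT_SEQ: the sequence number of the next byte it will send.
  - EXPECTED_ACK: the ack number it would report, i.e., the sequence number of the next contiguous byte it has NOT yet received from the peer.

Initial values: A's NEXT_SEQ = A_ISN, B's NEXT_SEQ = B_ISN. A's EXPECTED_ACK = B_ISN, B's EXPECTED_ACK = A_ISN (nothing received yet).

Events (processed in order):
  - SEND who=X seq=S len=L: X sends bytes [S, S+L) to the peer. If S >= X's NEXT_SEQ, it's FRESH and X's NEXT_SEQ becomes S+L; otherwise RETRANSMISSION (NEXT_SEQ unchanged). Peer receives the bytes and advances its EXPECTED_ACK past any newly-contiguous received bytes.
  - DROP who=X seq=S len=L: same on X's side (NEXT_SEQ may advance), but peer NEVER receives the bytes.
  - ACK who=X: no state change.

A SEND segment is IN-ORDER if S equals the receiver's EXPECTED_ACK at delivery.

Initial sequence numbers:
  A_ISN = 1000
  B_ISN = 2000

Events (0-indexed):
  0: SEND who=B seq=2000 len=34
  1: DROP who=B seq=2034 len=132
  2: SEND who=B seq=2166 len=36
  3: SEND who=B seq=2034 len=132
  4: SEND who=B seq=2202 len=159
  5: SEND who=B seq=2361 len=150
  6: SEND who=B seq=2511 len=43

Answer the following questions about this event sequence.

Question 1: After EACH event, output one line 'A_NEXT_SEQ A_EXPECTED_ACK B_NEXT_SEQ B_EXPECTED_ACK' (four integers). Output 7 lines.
1000 2034 2034 1000
1000 2034 2166 1000
1000 2034 2202 1000
1000 2202 2202 1000
1000 2361 2361 1000
1000 2511 2511 1000
1000 2554 2554 1000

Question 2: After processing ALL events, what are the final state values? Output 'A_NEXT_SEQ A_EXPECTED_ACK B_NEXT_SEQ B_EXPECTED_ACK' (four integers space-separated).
After event 0: A_seq=1000 A_ack=2034 B_seq=2034 B_ack=1000
After event 1: A_seq=1000 A_ack=2034 B_seq=2166 B_ack=1000
After event 2: A_seq=1000 A_ack=2034 B_seq=2202 B_ack=1000
After event 3: A_seq=1000 A_ack=2202 B_seq=2202 B_ack=1000
After event 4: A_seq=1000 A_ack=2361 B_seq=2361 B_ack=1000
After event 5: A_seq=1000 A_ack=2511 B_seq=2511 B_ack=1000
After event 6: A_seq=1000 A_ack=2554 B_seq=2554 B_ack=1000

Answer: 1000 2554 2554 1000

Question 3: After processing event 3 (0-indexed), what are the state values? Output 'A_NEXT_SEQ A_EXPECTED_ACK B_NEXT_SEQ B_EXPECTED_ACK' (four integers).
After event 0: A_seq=1000 A_ack=2034 B_seq=2034 B_ack=1000
After event 1: A_seq=1000 A_ack=2034 B_seq=2166 B_ack=1000
After event 2: A_seq=1000 A_ack=2034 B_seq=2202 B_ack=1000
After event 3: A_seq=1000 A_ack=2202 B_seq=2202 B_ack=1000

1000 2202 2202 1000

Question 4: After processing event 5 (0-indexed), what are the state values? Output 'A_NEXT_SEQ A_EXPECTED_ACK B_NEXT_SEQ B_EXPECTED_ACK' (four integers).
After event 0: A_seq=1000 A_ack=2034 B_seq=2034 B_ack=1000
After event 1: A_seq=1000 A_ack=2034 B_seq=2166 B_ack=1000
After event 2: A_seq=1000 A_ack=2034 B_seq=2202 B_ack=1000
After event 3: A_seq=1000 A_ack=2202 B_seq=2202 B_ack=1000
After event 4: A_seq=1000 A_ack=2361 B_seq=2361 B_ack=1000
After event 5: A_seq=1000 A_ack=2511 B_seq=2511 B_ack=1000

1000 2511 2511 1000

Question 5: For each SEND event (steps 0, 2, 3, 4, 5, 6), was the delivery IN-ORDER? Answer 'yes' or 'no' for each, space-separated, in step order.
Answer: yes no yes yes yes yes

Derivation:
Step 0: SEND seq=2000 -> in-order
Step 2: SEND seq=2166 -> out-of-order
Step 3: SEND seq=2034 -> in-order
Step 4: SEND seq=2202 -> in-order
Step 5: SEND seq=2361 -> in-order
Step 6: SEND seq=2511 -> in-order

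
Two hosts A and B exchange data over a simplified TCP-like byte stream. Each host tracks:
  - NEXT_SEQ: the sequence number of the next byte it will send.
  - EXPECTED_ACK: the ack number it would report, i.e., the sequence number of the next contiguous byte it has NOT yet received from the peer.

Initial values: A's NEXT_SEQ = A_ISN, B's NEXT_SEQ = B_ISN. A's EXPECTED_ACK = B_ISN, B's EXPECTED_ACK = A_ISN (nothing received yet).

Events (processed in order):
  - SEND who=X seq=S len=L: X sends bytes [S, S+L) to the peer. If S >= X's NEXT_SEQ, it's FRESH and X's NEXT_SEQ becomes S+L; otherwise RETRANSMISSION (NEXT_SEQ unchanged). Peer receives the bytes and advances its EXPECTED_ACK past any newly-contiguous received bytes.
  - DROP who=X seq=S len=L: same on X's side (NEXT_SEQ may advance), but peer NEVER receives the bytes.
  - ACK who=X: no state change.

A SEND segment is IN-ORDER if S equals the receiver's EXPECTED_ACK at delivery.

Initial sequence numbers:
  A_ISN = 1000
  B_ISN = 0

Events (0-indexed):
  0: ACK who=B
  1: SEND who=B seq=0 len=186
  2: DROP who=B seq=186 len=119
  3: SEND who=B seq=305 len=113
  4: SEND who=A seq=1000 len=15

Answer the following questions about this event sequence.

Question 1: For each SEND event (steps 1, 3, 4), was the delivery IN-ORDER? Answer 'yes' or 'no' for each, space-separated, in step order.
Answer: yes no yes

Derivation:
Step 1: SEND seq=0 -> in-order
Step 3: SEND seq=305 -> out-of-order
Step 4: SEND seq=1000 -> in-order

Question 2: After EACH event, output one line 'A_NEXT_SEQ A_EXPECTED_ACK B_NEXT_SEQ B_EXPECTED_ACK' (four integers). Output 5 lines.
1000 0 0 1000
1000 186 186 1000
1000 186 305 1000
1000 186 418 1000
1015 186 418 1015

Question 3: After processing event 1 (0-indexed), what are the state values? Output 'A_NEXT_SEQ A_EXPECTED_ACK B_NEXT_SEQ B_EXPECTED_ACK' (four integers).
After event 0: A_seq=1000 A_ack=0 B_seq=0 B_ack=1000
After event 1: A_seq=1000 A_ack=186 B_seq=186 B_ack=1000

1000 186 186 1000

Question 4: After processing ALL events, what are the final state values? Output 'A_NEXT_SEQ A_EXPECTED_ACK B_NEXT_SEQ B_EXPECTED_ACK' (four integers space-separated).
Answer: 1015 186 418 1015

Derivation:
After event 0: A_seq=1000 A_ack=0 B_seq=0 B_ack=1000
After event 1: A_seq=1000 A_ack=186 B_seq=186 B_ack=1000
After event 2: A_seq=1000 A_ack=186 B_seq=305 B_ack=1000
After event 3: A_seq=1000 A_ack=186 B_seq=418 B_ack=1000
After event 4: A_seq=1015 A_ack=186 B_seq=418 B_ack=1015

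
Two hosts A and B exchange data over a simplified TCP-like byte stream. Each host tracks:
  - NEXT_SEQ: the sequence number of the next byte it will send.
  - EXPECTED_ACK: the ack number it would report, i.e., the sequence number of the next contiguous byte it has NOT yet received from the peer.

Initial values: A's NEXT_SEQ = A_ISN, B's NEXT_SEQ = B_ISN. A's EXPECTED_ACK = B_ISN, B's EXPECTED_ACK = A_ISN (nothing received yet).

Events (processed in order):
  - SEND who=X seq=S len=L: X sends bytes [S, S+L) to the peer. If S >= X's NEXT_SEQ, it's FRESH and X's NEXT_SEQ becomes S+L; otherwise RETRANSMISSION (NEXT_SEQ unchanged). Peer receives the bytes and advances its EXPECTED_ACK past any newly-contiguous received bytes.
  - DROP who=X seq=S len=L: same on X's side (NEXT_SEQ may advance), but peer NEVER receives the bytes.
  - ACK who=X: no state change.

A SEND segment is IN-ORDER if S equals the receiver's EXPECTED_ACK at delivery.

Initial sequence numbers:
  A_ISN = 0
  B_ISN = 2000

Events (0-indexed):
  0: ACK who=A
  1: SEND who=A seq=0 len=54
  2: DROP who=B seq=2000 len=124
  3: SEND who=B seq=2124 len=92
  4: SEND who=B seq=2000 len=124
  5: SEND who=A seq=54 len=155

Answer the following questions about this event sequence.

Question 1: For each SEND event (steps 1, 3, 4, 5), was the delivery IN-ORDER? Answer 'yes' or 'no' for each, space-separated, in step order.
Answer: yes no yes yes

Derivation:
Step 1: SEND seq=0 -> in-order
Step 3: SEND seq=2124 -> out-of-order
Step 4: SEND seq=2000 -> in-order
Step 5: SEND seq=54 -> in-order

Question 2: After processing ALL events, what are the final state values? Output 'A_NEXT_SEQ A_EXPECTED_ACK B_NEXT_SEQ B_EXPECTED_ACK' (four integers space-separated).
After event 0: A_seq=0 A_ack=2000 B_seq=2000 B_ack=0
After event 1: A_seq=54 A_ack=2000 B_seq=2000 B_ack=54
After event 2: A_seq=54 A_ack=2000 B_seq=2124 B_ack=54
After event 3: A_seq=54 A_ack=2000 B_seq=2216 B_ack=54
After event 4: A_seq=54 A_ack=2216 B_seq=2216 B_ack=54
After event 5: A_seq=209 A_ack=2216 B_seq=2216 B_ack=209

Answer: 209 2216 2216 209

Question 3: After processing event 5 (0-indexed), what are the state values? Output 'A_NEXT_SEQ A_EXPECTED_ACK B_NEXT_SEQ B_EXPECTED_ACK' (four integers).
After event 0: A_seq=0 A_ack=2000 B_seq=2000 B_ack=0
After event 1: A_seq=54 A_ack=2000 B_seq=2000 B_ack=54
After event 2: A_seq=54 A_ack=2000 B_seq=2124 B_ack=54
After event 3: A_seq=54 A_ack=2000 B_seq=2216 B_ack=54
After event 4: A_seq=54 A_ack=2216 B_seq=2216 B_ack=54
After event 5: A_seq=209 A_ack=2216 B_seq=2216 B_ack=209

209 2216 2216 209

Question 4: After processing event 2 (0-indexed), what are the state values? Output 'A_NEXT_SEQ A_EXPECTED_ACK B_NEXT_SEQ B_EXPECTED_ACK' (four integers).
After event 0: A_seq=0 A_ack=2000 B_seq=2000 B_ack=0
After event 1: A_seq=54 A_ack=2000 B_seq=2000 B_ack=54
After event 2: A_seq=54 A_ack=2000 B_seq=2124 B_ack=54

54 2000 2124 54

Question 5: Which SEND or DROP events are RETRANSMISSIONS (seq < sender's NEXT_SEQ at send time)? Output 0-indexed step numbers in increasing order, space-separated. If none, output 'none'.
Answer: 4

Derivation:
Step 1: SEND seq=0 -> fresh
Step 2: DROP seq=2000 -> fresh
Step 3: SEND seq=2124 -> fresh
Step 4: SEND seq=2000 -> retransmit
Step 5: SEND seq=54 -> fresh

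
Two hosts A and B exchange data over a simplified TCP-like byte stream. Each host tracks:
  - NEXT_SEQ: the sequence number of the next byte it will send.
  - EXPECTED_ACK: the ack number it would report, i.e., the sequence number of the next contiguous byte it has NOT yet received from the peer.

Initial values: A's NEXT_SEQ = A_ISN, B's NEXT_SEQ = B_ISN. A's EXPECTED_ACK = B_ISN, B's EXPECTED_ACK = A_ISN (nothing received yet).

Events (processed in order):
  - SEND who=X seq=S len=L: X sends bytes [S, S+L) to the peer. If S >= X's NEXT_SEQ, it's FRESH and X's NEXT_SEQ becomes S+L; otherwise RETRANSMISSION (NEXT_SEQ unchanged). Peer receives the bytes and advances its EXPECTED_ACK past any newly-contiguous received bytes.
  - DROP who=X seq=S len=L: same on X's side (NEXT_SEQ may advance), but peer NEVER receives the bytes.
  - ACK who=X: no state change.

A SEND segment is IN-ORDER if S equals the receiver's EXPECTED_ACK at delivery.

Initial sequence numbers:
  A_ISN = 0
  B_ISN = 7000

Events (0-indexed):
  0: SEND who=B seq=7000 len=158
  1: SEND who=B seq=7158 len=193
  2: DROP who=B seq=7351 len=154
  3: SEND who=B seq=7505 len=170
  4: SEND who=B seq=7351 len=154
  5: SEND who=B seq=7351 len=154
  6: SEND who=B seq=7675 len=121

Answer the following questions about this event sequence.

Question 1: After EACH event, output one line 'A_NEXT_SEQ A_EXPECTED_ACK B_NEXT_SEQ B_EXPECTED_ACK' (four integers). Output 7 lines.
0 7158 7158 0
0 7351 7351 0
0 7351 7505 0
0 7351 7675 0
0 7675 7675 0
0 7675 7675 0
0 7796 7796 0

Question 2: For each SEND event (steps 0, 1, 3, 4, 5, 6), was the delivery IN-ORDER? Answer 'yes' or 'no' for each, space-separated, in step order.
Answer: yes yes no yes no yes

Derivation:
Step 0: SEND seq=7000 -> in-order
Step 1: SEND seq=7158 -> in-order
Step 3: SEND seq=7505 -> out-of-order
Step 4: SEND seq=7351 -> in-order
Step 5: SEND seq=7351 -> out-of-order
Step 6: SEND seq=7675 -> in-order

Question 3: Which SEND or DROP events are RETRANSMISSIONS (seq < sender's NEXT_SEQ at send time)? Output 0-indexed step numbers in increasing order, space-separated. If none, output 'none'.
Answer: 4 5

Derivation:
Step 0: SEND seq=7000 -> fresh
Step 1: SEND seq=7158 -> fresh
Step 2: DROP seq=7351 -> fresh
Step 3: SEND seq=7505 -> fresh
Step 4: SEND seq=7351 -> retransmit
Step 5: SEND seq=7351 -> retransmit
Step 6: SEND seq=7675 -> fresh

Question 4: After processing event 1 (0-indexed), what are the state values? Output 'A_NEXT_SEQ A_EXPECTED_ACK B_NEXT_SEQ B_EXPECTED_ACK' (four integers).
After event 0: A_seq=0 A_ack=7158 B_seq=7158 B_ack=0
After event 1: A_seq=0 A_ack=7351 B_seq=7351 B_ack=0

0 7351 7351 0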